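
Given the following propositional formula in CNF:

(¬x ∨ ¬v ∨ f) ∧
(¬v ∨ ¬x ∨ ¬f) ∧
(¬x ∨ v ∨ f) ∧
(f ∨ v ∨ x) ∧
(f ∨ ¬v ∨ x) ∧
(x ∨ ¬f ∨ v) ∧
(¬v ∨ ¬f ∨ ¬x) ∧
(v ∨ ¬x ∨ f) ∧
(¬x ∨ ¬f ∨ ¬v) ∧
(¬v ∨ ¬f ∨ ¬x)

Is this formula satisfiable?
Yes

Yes, the formula is satisfiable.

One satisfying assignment is: v=False, f=True, x=True

Verification: With this assignment, all 10 clauses evaluate to true.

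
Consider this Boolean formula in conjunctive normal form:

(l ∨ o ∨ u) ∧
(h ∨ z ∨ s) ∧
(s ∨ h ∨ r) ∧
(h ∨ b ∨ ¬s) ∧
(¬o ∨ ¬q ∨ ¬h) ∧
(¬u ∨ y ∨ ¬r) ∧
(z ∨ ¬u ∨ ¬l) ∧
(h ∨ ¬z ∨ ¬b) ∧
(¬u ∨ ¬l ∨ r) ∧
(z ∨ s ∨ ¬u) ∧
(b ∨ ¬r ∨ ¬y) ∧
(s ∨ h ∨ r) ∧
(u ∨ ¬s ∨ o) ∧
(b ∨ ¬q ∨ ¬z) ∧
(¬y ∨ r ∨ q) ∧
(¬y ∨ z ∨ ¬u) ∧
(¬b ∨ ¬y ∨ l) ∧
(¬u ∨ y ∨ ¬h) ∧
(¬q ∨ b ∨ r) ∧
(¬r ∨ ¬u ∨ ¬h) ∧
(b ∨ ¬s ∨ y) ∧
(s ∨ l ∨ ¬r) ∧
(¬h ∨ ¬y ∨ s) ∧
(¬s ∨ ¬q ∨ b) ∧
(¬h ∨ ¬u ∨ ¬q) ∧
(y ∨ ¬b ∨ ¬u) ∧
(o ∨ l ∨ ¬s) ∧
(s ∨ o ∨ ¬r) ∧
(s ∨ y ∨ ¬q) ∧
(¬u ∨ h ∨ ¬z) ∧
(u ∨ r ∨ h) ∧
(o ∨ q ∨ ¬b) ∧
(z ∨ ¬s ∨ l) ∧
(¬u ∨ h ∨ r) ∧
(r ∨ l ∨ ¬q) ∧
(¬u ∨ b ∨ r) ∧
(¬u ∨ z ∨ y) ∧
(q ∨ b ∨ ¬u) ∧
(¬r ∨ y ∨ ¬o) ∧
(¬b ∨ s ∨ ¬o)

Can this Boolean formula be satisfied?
Yes

Yes, the formula is satisfiable.

One satisfying assignment is: u=False, y=False, h=True, q=False, z=False, s=False, r=False, o=False, l=True, b=False

Verification: With this assignment, all 40 clauses evaluate to true.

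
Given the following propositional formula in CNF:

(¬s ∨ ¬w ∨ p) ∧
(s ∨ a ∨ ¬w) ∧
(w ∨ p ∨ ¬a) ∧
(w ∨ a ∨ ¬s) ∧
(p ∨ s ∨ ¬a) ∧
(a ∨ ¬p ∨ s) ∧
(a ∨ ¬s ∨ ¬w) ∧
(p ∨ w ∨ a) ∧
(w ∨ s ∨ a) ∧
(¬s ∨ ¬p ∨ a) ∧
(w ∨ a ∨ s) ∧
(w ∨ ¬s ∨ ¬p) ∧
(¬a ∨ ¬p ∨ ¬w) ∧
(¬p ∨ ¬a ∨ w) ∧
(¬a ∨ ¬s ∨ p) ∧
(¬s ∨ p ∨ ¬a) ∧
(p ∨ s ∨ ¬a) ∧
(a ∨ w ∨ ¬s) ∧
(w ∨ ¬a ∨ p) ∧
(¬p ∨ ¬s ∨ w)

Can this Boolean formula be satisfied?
No

No, the formula is not satisfiable.

No assignment of truth values to the variables can make all 20 clauses true simultaneously.

The formula is UNSAT (unsatisfiable).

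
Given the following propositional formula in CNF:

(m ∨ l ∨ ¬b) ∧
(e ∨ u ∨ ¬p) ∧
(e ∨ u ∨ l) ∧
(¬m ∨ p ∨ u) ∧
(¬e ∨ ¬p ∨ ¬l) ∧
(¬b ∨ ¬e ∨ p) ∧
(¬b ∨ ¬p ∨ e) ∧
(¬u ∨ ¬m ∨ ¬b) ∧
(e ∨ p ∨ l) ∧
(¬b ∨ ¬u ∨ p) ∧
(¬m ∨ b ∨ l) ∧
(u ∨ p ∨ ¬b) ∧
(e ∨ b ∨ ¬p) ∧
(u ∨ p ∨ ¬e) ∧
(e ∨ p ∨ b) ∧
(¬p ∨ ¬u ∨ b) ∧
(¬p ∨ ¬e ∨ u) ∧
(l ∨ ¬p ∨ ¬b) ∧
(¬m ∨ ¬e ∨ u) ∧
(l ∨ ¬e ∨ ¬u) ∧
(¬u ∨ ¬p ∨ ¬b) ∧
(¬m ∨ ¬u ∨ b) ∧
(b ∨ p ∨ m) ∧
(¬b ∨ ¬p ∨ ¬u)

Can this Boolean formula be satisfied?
No

No, the formula is not satisfiable.

No assignment of truth values to the variables can make all 24 clauses true simultaneously.

The formula is UNSAT (unsatisfiable).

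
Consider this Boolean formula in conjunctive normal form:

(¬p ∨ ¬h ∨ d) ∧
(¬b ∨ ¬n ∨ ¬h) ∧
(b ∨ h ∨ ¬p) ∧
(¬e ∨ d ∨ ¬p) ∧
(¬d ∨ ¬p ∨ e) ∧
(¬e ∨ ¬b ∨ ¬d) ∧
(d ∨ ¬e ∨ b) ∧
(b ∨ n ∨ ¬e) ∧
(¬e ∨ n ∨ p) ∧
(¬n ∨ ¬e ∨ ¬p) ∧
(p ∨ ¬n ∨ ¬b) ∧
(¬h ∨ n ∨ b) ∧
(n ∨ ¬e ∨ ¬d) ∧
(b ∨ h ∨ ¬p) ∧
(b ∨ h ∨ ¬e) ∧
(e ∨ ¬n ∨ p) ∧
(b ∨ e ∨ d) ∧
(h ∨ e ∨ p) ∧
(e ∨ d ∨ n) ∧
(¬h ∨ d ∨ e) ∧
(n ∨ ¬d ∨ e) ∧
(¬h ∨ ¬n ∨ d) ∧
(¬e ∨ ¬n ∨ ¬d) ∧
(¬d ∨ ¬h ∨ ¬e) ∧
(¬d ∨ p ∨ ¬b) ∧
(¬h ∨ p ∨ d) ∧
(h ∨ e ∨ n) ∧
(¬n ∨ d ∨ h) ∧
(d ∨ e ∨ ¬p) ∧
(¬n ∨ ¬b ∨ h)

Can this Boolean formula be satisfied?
No

No, the formula is not satisfiable.

No assignment of truth values to the variables can make all 30 clauses true simultaneously.

The formula is UNSAT (unsatisfiable).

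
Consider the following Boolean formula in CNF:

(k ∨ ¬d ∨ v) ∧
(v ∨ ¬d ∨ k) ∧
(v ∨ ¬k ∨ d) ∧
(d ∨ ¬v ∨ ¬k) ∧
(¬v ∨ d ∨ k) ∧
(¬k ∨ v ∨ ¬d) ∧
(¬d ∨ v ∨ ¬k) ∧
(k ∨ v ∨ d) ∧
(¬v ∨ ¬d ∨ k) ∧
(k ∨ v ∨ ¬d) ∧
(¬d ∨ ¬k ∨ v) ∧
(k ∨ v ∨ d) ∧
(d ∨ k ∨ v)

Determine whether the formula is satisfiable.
Yes

Yes, the formula is satisfiable.

One satisfying assignment is: d=True, v=True, k=True

Verification: With this assignment, all 13 clauses evaluate to true.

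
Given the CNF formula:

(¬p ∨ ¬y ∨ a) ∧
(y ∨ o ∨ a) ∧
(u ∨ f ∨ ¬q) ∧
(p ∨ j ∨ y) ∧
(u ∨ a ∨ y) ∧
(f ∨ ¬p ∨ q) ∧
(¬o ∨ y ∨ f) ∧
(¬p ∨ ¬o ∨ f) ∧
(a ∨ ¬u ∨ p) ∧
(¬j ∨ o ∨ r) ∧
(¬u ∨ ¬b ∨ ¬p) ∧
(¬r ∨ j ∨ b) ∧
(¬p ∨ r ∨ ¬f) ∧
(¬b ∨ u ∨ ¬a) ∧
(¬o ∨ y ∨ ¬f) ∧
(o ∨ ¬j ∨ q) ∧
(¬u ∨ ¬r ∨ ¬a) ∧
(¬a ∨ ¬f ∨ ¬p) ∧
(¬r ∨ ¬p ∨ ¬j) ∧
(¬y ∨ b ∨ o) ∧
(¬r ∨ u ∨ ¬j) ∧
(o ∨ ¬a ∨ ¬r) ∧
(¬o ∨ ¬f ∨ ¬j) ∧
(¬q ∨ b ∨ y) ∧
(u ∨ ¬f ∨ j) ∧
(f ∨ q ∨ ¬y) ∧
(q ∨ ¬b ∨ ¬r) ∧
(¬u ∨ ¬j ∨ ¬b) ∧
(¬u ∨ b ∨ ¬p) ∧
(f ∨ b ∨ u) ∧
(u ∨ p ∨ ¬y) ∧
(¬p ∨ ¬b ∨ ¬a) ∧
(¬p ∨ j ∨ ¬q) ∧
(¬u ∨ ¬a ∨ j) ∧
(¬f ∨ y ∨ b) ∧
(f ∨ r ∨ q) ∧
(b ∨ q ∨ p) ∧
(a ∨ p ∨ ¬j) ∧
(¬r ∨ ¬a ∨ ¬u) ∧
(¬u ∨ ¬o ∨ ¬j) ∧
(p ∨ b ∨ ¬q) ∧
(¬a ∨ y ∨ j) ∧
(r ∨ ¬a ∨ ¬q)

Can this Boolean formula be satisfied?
No

No, the formula is not satisfiable.

No assignment of truth values to the variables can make all 43 clauses true simultaneously.

The formula is UNSAT (unsatisfiable).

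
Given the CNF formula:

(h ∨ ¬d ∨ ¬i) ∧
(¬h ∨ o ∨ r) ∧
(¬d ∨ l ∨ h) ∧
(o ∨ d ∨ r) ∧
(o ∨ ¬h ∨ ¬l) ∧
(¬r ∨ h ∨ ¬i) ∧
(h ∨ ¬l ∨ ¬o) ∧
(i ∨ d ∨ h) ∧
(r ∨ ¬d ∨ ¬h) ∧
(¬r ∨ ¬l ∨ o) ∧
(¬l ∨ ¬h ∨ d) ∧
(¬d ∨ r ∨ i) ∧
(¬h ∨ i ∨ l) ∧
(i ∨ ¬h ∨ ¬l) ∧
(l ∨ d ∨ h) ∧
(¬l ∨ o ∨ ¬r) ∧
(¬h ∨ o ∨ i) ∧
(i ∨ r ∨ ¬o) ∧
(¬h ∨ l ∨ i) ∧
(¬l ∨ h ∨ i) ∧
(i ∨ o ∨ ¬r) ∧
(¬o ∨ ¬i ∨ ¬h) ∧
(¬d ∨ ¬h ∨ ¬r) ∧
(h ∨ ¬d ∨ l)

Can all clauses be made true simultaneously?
Yes

Yes, the formula is satisfiable.

One satisfying assignment is: r=True, h=True, d=False, l=False, i=True, o=False

Verification: With this assignment, all 24 clauses evaluate to true.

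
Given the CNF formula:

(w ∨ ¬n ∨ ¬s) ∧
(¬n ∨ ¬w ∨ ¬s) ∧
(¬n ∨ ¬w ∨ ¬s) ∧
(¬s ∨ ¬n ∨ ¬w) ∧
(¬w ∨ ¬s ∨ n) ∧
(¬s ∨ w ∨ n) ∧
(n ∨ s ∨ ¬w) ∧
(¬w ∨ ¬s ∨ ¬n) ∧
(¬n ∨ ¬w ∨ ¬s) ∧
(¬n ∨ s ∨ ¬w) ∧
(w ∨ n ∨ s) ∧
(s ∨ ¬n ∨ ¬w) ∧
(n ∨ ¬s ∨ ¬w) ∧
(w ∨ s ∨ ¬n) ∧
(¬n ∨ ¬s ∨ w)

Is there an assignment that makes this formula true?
No

No, the formula is not satisfiable.

No assignment of truth values to the variables can make all 15 clauses true simultaneously.

The formula is UNSAT (unsatisfiable).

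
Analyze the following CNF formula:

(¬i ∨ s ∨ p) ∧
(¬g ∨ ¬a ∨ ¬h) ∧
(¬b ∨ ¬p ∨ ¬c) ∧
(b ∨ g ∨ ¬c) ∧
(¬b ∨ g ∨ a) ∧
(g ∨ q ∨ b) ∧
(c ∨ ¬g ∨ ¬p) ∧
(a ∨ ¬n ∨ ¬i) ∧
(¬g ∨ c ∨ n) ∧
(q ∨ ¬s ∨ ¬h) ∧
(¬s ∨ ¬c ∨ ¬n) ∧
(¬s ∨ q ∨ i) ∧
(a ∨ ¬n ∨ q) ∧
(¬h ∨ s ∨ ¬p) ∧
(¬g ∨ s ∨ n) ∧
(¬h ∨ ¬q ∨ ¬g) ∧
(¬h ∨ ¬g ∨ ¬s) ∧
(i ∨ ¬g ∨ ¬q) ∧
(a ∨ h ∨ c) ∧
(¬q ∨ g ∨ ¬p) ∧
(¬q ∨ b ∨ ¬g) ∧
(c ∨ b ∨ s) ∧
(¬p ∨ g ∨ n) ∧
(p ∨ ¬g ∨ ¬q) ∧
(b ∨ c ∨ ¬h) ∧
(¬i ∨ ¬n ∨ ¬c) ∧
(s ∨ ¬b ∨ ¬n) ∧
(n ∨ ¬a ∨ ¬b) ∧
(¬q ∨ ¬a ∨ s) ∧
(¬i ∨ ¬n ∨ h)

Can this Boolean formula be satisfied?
Yes

Yes, the formula is satisfiable.

One satisfying assignment is: n=False, s=True, g=False, i=False, c=False, p=False, a=True, b=False, h=False, q=True

Verification: With this assignment, all 30 clauses evaluate to true.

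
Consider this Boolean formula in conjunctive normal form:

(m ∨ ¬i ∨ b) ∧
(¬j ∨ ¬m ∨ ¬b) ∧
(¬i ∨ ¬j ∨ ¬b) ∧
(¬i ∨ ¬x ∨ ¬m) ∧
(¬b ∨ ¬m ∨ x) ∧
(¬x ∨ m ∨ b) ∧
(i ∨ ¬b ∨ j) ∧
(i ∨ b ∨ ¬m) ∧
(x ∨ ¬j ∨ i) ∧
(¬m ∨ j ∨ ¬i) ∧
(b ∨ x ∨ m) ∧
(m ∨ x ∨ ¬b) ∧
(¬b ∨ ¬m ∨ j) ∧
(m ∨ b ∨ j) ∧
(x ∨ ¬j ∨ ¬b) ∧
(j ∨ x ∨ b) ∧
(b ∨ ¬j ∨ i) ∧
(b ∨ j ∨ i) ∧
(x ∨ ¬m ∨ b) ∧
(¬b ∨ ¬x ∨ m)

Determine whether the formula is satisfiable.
No

No, the formula is not satisfiable.

No assignment of truth values to the variables can make all 20 clauses true simultaneously.

The formula is UNSAT (unsatisfiable).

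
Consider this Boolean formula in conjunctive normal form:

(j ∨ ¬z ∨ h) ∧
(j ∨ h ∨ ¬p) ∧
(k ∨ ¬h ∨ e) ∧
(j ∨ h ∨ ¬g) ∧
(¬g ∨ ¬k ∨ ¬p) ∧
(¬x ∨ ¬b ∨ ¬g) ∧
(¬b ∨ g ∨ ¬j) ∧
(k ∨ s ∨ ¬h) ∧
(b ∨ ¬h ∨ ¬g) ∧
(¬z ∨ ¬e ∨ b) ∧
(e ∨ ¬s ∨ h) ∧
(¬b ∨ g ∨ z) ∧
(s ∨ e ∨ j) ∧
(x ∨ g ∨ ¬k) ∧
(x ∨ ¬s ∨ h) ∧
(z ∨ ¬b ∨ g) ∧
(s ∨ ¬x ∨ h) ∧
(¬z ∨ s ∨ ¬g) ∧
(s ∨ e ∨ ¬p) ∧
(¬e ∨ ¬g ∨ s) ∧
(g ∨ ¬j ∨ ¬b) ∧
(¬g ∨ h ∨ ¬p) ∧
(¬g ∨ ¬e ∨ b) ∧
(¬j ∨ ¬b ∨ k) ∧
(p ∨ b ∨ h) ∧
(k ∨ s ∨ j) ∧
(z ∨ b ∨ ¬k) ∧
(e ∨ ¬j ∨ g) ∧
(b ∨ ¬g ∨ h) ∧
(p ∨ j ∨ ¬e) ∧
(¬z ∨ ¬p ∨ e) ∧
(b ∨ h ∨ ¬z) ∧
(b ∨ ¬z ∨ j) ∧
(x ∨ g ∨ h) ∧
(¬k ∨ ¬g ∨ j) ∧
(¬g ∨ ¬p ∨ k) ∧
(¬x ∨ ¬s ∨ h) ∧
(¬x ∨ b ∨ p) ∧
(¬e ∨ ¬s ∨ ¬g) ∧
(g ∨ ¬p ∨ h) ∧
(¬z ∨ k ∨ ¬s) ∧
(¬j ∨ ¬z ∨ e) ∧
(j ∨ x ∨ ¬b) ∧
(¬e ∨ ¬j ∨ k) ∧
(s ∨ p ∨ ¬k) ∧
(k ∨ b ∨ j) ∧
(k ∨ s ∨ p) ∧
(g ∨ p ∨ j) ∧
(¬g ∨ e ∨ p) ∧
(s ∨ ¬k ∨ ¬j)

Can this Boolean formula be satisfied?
Yes

Yes, the formula is satisfiable.

One satisfying assignment is: z=True, e=True, g=False, s=True, p=True, j=False, h=True, x=True, b=True, k=True

Verification: With this assignment, all 50 clauses evaluate to true.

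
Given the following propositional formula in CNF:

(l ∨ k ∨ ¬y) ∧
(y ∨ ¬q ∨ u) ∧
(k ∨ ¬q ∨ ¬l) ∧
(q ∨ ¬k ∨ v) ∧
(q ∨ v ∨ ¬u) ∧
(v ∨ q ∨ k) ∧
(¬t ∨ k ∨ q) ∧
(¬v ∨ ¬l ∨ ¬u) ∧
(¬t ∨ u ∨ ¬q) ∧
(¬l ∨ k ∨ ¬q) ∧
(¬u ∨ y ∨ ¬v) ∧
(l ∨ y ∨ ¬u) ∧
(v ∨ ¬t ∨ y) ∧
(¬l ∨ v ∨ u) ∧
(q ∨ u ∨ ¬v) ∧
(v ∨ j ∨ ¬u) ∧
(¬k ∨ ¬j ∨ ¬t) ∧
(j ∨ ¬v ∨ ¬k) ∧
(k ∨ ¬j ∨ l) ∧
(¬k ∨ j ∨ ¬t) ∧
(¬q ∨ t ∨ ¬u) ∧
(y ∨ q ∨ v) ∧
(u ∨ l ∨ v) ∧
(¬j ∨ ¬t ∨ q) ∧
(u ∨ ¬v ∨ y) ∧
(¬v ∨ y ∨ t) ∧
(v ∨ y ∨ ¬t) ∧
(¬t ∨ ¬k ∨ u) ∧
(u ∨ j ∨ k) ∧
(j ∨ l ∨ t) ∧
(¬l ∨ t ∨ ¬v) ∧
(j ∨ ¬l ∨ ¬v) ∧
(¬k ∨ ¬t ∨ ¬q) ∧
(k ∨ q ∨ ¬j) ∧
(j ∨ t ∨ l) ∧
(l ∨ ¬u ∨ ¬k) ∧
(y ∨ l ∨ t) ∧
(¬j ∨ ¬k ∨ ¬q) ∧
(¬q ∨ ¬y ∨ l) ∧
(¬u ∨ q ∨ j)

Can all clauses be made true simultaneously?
No

No, the formula is not satisfiable.

No assignment of truth values to the variables can make all 40 clauses true simultaneously.

The formula is UNSAT (unsatisfiable).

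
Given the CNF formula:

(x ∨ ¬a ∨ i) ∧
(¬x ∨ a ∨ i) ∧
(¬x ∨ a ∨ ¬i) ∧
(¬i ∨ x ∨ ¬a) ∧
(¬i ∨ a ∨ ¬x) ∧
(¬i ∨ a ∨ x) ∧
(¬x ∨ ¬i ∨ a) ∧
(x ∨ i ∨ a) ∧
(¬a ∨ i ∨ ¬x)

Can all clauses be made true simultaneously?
Yes

Yes, the formula is satisfiable.

One satisfying assignment is: a=True, i=True, x=True

Verification: With this assignment, all 9 clauses evaluate to true.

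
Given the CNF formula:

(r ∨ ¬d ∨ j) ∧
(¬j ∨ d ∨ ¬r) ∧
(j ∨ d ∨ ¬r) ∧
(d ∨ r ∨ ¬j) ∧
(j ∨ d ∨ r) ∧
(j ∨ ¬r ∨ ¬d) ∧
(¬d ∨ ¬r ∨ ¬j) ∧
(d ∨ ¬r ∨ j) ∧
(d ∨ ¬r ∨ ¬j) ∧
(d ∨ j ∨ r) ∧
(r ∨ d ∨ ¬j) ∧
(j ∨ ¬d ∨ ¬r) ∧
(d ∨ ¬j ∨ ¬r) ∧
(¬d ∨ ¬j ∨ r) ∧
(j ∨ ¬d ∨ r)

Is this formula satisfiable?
No

No, the formula is not satisfiable.

No assignment of truth values to the variables can make all 15 clauses true simultaneously.

The formula is UNSAT (unsatisfiable).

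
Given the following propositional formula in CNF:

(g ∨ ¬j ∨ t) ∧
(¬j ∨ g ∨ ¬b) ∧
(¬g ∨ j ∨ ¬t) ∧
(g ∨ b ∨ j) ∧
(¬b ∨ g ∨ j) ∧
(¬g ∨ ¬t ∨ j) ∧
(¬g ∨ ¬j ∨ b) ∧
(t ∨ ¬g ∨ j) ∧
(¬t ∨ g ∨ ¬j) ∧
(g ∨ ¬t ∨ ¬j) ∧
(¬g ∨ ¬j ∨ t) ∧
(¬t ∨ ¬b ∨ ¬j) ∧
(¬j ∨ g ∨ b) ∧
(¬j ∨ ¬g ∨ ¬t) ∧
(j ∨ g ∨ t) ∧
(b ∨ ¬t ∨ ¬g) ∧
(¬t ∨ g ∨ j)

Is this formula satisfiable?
No

No, the formula is not satisfiable.

No assignment of truth values to the variables can make all 17 clauses true simultaneously.

The formula is UNSAT (unsatisfiable).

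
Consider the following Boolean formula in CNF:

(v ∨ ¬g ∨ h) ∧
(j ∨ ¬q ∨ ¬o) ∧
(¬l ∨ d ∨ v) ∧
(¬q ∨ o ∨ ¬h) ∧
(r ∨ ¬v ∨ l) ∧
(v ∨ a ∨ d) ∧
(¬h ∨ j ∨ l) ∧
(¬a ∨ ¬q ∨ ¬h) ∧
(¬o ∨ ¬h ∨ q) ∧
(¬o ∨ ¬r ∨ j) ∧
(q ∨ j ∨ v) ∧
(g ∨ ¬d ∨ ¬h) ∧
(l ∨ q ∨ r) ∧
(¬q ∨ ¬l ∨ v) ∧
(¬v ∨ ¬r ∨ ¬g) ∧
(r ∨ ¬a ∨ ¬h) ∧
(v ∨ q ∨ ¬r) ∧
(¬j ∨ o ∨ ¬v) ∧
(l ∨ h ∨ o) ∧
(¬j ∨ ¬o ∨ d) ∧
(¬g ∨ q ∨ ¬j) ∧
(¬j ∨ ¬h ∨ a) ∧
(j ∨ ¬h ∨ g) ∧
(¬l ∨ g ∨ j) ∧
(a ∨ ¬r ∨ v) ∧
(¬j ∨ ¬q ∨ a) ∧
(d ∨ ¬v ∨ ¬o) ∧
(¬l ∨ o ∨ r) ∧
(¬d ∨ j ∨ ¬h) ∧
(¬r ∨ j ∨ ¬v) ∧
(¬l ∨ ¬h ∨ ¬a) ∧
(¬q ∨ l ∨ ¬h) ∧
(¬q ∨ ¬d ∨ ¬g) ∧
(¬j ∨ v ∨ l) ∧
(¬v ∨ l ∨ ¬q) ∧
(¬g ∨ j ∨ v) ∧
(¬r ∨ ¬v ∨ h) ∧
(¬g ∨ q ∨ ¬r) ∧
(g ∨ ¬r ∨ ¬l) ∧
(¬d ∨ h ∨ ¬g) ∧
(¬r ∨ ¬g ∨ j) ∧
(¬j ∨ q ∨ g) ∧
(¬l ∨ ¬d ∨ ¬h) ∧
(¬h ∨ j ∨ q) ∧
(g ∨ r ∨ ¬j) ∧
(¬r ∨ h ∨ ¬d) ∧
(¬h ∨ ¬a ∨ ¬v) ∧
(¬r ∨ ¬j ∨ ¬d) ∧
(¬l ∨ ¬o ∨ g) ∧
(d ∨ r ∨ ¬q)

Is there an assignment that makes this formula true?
No

No, the formula is not satisfiable.

No assignment of truth values to the variables can make all 50 clauses true simultaneously.

The formula is UNSAT (unsatisfiable).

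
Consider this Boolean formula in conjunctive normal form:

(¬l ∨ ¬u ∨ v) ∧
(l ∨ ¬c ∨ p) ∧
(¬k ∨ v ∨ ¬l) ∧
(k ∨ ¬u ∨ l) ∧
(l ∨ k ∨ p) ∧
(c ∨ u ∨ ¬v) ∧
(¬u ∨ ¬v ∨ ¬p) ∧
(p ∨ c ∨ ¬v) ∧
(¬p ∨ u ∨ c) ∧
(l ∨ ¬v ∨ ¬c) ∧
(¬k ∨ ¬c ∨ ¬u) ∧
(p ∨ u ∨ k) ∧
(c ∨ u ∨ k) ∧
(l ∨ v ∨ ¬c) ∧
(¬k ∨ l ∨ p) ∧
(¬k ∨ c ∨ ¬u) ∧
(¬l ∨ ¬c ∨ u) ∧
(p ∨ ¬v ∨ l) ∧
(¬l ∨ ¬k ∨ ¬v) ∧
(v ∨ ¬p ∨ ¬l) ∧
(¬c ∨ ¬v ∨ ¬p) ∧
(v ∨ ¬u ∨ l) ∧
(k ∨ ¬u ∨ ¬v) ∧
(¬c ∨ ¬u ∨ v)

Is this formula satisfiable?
No

No, the formula is not satisfiable.

No assignment of truth values to the variables can make all 24 clauses true simultaneously.

The formula is UNSAT (unsatisfiable).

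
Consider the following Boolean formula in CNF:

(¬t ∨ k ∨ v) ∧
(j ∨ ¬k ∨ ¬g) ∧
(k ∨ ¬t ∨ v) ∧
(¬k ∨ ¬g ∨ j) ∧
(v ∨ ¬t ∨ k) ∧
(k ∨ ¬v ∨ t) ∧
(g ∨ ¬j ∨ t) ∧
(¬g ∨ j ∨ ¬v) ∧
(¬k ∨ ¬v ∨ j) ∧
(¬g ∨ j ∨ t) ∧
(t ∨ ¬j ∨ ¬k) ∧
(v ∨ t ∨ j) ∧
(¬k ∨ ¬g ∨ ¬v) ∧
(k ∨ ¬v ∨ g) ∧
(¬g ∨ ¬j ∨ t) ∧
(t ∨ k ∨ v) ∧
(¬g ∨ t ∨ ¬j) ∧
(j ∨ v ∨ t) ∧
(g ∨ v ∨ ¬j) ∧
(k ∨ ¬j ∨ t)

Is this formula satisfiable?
Yes

Yes, the formula is satisfiable.

One satisfying assignment is: v=False, j=False, t=True, g=False, k=True

Verification: With this assignment, all 20 clauses evaluate to true.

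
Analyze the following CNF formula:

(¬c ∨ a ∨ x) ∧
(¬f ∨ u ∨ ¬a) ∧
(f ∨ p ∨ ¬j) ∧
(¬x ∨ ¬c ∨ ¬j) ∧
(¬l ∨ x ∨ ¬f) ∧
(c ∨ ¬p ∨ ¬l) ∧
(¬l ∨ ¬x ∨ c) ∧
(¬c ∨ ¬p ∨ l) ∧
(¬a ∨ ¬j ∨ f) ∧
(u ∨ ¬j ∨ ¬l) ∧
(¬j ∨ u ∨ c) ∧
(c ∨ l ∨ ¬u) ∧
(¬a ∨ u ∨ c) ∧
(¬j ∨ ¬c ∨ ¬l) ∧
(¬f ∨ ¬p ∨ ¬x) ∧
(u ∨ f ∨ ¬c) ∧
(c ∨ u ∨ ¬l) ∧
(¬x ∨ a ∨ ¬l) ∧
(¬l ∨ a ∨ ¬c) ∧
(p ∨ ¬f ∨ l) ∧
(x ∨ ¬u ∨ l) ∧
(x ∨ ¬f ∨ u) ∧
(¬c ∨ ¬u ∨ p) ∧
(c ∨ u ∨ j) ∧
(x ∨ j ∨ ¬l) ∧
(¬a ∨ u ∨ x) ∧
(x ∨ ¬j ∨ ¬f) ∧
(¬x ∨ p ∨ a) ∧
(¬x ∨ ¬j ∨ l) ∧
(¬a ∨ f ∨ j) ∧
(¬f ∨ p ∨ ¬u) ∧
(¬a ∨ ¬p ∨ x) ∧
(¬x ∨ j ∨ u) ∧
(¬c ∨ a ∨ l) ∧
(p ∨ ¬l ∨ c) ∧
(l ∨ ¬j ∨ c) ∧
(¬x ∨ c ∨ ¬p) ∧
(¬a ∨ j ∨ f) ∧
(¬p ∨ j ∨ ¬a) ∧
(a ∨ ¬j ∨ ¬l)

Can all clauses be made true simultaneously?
No

No, the formula is not satisfiable.

No assignment of truth values to the variables can make all 40 clauses true simultaneously.

The formula is UNSAT (unsatisfiable).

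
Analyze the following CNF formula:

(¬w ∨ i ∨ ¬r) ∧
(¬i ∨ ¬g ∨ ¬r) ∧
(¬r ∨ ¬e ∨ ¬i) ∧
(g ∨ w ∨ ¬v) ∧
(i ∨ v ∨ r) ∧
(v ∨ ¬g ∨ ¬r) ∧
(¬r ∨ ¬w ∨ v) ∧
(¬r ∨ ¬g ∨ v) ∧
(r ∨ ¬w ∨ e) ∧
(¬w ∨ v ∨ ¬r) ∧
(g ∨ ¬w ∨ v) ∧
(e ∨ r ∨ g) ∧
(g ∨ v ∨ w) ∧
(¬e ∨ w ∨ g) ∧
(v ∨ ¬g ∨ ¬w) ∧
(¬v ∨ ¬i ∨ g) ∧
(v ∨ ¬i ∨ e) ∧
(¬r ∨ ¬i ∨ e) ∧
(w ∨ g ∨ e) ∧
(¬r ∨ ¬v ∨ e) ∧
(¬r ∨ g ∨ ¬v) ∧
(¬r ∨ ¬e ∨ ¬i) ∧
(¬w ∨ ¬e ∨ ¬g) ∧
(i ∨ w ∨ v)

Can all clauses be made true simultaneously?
Yes

Yes, the formula is satisfiable.

One satisfying assignment is: r=False, i=False, g=True, e=False, w=False, v=True

Verification: With this assignment, all 24 clauses evaluate to true.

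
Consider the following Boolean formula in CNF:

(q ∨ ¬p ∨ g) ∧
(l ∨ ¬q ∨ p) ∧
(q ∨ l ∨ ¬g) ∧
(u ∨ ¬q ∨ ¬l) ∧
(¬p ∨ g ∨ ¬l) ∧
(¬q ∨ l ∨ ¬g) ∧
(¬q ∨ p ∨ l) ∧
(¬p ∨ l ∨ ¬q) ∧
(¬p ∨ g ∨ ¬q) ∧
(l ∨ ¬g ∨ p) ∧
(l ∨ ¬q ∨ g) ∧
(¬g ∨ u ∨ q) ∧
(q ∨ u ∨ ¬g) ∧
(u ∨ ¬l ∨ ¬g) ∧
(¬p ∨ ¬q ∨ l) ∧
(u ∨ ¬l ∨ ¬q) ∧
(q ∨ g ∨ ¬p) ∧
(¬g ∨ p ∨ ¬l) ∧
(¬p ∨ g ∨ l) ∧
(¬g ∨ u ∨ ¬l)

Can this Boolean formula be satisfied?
Yes

Yes, the formula is satisfiable.

One satisfying assignment is: p=False, u=False, g=False, l=False, q=False

Verification: With this assignment, all 20 clauses evaluate to true.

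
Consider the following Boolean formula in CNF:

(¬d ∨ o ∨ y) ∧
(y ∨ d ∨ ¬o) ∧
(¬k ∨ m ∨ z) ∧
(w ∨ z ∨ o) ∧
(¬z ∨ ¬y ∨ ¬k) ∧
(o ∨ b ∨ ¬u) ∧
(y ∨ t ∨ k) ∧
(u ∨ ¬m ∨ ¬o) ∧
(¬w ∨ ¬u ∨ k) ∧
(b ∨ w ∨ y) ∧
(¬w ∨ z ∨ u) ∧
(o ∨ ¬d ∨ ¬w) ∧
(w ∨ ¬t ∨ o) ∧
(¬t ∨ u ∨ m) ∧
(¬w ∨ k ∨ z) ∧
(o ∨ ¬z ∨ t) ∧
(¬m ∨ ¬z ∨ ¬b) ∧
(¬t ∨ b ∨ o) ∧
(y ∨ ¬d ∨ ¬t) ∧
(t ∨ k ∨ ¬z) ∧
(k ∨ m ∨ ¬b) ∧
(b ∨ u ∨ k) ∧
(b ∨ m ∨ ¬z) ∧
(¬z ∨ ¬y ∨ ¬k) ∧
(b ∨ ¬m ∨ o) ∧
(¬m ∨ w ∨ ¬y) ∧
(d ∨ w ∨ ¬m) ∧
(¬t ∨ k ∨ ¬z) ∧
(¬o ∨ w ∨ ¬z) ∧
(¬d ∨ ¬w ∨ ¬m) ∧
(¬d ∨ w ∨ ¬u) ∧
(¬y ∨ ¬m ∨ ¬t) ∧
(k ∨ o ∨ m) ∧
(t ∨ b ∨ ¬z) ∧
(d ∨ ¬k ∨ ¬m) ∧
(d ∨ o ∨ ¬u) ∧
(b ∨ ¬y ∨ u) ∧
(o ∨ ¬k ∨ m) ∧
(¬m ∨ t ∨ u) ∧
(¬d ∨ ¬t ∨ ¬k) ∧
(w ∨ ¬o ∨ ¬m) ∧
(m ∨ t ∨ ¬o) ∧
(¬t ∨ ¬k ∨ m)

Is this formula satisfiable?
Yes

Yes, the formula is satisfiable.

One satisfying assignment is: u=True, k=False, b=False, z=False, o=True, m=False, w=False, d=False, t=True, y=True

Verification: With this assignment, all 43 clauses evaluate to true.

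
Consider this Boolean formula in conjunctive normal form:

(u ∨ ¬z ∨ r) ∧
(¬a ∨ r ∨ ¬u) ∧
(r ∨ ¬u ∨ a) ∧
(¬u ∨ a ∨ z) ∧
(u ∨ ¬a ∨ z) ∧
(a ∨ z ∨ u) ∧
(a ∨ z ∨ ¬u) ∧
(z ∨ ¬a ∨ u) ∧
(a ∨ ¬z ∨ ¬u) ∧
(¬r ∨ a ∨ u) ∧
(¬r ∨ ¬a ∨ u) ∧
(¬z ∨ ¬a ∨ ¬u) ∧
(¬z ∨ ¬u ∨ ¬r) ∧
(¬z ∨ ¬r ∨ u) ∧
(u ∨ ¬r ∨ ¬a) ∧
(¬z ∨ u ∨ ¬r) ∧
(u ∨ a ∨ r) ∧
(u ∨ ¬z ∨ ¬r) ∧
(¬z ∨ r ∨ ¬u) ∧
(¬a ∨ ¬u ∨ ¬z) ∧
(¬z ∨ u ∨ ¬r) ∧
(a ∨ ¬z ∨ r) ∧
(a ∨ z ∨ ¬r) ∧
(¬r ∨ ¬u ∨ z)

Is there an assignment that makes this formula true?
No

No, the formula is not satisfiable.

No assignment of truth values to the variables can make all 24 clauses true simultaneously.

The formula is UNSAT (unsatisfiable).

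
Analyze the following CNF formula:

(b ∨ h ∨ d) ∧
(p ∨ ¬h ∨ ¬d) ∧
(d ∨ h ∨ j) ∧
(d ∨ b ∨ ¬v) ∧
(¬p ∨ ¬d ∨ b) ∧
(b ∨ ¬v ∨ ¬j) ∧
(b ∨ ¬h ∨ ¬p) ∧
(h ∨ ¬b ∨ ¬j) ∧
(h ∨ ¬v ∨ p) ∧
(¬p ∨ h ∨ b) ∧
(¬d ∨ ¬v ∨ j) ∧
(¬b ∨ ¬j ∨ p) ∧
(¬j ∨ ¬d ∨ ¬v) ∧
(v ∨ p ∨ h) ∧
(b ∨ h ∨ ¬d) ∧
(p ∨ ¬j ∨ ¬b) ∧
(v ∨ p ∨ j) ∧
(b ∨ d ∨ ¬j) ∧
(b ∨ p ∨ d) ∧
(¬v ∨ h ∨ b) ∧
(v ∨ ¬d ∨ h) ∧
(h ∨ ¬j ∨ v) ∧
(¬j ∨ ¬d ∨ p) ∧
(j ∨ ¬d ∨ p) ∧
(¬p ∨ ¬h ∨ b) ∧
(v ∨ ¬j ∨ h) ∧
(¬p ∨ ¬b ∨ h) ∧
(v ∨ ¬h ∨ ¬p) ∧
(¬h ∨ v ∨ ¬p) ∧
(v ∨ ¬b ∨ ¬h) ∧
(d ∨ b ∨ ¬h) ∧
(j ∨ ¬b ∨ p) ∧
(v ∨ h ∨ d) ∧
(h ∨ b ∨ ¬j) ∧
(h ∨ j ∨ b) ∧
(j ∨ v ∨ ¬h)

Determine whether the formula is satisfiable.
Yes

Yes, the formula is satisfiable.

One satisfying assignment is: p=True, h=True, b=True, v=True, j=False, d=False

Verification: With this assignment, all 36 clauses evaluate to true.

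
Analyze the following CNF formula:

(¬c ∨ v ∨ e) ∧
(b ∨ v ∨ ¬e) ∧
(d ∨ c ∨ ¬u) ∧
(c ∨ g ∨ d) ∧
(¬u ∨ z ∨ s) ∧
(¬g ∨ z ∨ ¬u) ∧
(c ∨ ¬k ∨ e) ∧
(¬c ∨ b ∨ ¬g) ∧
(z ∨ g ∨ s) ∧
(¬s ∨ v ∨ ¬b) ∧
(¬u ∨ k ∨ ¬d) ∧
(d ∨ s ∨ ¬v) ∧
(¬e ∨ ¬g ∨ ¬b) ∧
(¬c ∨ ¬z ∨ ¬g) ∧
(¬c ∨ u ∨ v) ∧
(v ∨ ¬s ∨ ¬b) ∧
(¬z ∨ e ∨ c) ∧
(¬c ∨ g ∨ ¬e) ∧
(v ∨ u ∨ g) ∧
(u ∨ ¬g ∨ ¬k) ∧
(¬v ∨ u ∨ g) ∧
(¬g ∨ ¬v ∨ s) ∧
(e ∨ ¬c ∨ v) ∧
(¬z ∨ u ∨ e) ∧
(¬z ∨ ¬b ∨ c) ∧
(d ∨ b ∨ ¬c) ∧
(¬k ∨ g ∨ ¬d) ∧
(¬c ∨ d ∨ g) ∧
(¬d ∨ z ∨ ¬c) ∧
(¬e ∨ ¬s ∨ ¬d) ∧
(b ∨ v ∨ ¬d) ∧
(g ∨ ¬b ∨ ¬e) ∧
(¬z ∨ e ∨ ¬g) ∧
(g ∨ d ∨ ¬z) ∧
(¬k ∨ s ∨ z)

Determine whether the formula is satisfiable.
Yes

Yes, the formula is satisfiable.

One satisfying assignment is: g=True, v=False, u=False, k=False, z=False, e=False, c=False, s=False, b=False, d=False

Verification: With this assignment, all 35 clauses evaluate to true.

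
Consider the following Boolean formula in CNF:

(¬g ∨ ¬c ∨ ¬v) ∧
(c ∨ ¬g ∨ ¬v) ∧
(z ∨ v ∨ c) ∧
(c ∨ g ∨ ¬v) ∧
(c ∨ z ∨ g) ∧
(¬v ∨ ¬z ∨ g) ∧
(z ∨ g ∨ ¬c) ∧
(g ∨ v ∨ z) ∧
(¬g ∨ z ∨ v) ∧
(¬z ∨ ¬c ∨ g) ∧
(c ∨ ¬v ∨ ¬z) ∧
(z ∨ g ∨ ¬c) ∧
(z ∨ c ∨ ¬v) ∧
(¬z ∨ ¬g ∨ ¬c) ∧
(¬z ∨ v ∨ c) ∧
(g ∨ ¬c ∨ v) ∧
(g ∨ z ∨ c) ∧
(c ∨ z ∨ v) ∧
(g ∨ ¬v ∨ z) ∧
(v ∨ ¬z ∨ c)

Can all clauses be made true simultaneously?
No

No, the formula is not satisfiable.

No assignment of truth values to the variables can make all 20 clauses true simultaneously.

The formula is UNSAT (unsatisfiable).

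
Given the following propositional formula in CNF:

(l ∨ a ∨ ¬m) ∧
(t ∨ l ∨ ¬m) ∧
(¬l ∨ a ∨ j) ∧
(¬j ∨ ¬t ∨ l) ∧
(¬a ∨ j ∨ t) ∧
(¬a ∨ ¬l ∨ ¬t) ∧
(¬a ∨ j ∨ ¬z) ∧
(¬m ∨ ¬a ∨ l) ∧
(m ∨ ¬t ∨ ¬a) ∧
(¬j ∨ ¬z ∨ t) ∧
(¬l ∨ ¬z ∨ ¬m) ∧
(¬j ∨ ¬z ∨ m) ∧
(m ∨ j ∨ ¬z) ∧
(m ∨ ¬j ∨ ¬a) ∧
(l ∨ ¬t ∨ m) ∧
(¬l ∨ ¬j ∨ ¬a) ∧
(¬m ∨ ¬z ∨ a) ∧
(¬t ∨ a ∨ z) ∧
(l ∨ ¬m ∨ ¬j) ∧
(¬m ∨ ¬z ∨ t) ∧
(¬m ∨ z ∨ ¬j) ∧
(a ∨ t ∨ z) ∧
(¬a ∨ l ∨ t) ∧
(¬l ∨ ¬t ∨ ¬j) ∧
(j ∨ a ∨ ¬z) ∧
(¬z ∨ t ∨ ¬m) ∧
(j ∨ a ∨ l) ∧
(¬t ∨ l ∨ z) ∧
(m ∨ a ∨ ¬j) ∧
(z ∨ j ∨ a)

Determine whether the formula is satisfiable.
No

No, the formula is not satisfiable.

No assignment of truth values to the variables can make all 30 clauses true simultaneously.

The formula is UNSAT (unsatisfiable).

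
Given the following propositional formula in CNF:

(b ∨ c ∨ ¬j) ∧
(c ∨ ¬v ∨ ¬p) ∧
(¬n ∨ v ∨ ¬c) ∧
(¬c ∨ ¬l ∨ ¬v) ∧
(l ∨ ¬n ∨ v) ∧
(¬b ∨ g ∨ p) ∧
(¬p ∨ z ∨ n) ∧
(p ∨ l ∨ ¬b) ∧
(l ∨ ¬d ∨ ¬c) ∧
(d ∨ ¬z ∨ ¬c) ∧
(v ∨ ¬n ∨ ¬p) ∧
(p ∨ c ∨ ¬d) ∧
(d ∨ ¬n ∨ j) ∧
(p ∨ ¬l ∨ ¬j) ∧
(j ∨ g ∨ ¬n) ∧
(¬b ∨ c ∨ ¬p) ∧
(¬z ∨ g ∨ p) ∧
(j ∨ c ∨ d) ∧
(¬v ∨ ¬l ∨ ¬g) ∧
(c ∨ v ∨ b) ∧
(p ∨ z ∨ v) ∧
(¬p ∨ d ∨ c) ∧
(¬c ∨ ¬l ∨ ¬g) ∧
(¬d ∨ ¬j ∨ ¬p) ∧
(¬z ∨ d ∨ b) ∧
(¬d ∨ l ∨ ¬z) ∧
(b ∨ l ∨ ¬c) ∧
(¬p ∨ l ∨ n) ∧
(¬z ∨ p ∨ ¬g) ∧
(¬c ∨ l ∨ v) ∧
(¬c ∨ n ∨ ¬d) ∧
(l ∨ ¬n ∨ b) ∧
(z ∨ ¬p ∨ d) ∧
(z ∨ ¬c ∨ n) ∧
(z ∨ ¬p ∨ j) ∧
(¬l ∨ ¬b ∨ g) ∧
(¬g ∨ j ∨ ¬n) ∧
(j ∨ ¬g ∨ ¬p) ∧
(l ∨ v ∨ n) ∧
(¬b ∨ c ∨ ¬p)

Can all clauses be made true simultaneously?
No

No, the formula is not satisfiable.

No assignment of truth values to the variables can make all 40 clauses true simultaneously.

The formula is UNSAT (unsatisfiable).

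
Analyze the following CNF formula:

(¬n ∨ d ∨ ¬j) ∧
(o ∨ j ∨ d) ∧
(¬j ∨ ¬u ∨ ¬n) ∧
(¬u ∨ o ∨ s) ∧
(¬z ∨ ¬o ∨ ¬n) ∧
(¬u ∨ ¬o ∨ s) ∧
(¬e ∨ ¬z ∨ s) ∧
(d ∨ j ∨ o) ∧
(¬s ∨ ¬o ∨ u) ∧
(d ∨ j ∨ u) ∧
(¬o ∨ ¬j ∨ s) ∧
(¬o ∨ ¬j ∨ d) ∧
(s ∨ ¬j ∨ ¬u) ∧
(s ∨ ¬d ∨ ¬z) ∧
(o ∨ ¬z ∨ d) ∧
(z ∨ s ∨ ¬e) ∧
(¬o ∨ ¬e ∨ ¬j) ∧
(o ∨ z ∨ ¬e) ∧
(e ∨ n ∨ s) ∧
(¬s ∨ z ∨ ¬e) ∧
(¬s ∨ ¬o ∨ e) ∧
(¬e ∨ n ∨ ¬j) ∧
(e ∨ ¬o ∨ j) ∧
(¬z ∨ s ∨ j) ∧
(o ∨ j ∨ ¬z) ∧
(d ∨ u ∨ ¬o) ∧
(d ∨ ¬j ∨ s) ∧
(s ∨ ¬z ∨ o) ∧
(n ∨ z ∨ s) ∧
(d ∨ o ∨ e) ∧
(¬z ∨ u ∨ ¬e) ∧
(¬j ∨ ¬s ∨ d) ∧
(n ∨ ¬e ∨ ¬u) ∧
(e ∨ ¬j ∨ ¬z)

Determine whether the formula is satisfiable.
Yes

Yes, the formula is satisfiable.

One satisfying assignment is: z=False, j=False, e=False, n=True, s=False, u=False, d=True, o=False

Verification: With this assignment, all 34 clauses evaluate to true.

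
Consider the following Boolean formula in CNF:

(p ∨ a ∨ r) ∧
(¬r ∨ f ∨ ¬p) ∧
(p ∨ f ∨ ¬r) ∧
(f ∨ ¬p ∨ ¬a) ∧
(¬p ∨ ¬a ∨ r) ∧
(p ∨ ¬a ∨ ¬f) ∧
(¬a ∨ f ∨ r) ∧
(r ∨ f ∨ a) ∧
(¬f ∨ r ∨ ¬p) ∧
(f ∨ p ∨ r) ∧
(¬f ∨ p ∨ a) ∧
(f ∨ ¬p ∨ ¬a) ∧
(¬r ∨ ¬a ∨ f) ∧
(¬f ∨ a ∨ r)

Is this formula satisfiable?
Yes

Yes, the formula is satisfiable.

One satisfying assignment is: f=True, p=True, a=False, r=True

Verification: With this assignment, all 14 clauses evaluate to true.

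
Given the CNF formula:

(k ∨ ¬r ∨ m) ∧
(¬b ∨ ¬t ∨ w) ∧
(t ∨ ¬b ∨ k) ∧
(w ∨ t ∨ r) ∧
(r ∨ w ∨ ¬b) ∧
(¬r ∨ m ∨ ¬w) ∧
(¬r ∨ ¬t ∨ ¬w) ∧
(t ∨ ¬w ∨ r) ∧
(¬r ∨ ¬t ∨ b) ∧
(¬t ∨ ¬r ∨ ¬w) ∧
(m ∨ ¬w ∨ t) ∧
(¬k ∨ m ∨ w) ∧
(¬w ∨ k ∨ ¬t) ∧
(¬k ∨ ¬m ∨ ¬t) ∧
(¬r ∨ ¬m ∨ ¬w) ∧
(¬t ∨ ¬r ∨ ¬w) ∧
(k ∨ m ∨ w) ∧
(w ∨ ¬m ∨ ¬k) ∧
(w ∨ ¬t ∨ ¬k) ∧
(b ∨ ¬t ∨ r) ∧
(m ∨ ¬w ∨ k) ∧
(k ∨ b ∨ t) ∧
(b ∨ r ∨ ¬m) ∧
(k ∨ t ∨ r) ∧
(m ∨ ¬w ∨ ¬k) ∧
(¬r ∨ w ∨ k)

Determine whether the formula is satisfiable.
No

No, the formula is not satisfiable.

No assignment of truth values to the variables can make all 26 clauses true simultaneously.

The formula is UNSAT (unsatisfiable).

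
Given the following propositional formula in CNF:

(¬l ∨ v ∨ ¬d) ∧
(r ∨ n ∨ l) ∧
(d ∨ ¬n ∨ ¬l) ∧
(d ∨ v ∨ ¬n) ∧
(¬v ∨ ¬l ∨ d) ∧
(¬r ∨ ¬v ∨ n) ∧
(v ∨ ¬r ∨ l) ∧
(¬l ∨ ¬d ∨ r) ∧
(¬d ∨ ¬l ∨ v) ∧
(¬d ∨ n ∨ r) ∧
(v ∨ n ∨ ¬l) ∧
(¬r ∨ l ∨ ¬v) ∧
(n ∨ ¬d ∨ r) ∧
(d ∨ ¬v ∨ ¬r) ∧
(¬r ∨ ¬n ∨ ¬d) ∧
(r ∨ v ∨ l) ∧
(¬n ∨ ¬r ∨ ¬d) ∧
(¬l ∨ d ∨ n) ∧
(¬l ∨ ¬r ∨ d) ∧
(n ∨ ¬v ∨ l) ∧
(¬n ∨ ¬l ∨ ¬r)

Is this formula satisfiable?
Yes

Yes, the formula is satisfiable.

One satisfying assignment is: n=True, l=False, d=False, v=True, r=False

Verification: With this assignment, all 21 clauses evaluate to true.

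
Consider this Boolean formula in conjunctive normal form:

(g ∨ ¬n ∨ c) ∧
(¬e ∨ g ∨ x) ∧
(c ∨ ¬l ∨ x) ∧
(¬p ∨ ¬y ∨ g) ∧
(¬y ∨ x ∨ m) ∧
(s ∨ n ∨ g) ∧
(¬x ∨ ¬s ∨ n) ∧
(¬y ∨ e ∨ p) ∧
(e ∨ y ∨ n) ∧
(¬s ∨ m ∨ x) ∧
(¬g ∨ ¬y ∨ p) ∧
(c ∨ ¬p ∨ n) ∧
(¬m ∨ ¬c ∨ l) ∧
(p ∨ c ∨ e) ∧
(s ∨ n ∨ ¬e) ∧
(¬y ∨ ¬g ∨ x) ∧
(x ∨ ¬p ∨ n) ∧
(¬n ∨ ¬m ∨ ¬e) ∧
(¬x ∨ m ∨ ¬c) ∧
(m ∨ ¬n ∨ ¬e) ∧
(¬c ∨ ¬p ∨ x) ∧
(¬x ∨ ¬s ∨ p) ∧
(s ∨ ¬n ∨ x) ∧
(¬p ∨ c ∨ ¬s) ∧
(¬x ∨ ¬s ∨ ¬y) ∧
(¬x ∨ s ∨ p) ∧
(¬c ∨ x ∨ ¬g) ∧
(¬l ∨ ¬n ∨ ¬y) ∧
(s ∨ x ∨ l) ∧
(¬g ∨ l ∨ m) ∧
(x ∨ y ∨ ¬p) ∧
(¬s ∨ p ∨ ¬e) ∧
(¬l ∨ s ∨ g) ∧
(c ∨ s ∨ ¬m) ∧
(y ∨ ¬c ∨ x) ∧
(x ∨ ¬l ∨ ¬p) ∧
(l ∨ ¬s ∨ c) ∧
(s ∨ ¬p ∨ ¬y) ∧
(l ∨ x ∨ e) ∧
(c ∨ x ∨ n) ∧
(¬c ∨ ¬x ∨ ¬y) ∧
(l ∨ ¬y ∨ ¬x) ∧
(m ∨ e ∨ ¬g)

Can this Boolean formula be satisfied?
Yes

Yes, the formula is satisfiable.

One satisfying assignment is: x=True, s=False, m=True, p=True, l=True, n=True, g=True, c=True, y=False, e=False

Verification: With this assignment, all 43 clauses evaluate to true.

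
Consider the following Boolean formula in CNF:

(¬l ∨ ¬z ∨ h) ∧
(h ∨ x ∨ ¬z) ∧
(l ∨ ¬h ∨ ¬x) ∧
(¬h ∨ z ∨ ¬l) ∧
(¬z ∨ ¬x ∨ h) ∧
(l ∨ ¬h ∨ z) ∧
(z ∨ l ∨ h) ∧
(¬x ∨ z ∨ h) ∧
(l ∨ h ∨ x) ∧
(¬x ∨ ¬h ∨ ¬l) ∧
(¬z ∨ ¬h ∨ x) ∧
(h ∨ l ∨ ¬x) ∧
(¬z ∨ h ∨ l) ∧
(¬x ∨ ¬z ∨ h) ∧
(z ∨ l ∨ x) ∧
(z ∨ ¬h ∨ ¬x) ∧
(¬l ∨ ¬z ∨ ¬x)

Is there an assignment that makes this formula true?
Yes

Yes, the formula is satisfiable.

One satisfying assignment is: z=False, x=False, l=True, h=False

Verification: With this assignment, all 17 clauses evaluate to true.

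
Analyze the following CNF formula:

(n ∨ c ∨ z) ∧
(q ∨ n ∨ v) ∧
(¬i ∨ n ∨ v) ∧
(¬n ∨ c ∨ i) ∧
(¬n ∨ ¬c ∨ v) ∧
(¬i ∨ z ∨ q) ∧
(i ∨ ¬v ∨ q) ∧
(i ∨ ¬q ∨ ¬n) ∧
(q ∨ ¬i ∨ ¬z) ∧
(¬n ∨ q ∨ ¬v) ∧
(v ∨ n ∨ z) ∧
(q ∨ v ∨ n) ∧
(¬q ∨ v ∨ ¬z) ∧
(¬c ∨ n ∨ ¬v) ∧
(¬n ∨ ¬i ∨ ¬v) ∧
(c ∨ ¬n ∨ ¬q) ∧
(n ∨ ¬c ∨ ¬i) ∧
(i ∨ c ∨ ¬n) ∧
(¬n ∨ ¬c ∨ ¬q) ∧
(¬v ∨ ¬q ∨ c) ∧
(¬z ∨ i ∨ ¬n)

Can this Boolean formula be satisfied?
No

No, the formula is not satisfiable.

No assignment of truth values to the variables can make all 21 clauses true simultaneously.

The formula is UNSAT (unsatisfiable).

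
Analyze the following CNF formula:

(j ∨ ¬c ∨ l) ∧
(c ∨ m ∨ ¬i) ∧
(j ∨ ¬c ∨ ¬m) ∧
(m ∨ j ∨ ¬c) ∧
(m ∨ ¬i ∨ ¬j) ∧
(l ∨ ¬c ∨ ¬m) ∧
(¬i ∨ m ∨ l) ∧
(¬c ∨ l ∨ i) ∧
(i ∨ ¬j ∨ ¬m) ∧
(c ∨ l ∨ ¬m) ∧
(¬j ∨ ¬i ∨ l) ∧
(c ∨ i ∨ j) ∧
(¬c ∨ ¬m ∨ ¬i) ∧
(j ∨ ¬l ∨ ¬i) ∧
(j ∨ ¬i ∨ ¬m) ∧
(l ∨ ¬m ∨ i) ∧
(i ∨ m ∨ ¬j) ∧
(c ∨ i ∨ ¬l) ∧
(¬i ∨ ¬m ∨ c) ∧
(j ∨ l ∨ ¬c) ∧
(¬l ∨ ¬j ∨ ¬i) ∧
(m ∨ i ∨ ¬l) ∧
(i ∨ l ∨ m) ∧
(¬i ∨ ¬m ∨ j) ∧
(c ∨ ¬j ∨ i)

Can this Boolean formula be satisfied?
No

No, the formula is not satisfiable.

No assignment of truth values to the variables can make all 25 clauses true simultaneously.

The formula is UNSAT (unsatisfiable).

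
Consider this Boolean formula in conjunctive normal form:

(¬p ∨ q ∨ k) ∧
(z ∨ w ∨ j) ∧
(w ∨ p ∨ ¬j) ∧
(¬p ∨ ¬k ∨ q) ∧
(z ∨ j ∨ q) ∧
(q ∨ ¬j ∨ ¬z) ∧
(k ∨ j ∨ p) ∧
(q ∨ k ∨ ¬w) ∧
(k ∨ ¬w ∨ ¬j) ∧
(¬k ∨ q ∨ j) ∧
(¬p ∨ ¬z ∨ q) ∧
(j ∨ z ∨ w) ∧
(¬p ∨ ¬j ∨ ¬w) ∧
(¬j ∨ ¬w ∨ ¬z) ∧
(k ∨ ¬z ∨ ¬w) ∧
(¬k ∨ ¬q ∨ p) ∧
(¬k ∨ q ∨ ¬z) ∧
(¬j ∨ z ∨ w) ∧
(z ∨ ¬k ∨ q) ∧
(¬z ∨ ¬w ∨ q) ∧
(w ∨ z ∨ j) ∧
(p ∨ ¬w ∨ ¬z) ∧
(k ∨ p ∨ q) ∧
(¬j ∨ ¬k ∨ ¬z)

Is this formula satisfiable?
Yes

Yes, the formula is satisfiable.

One satisfying assignment is: w=False, j=False, p=True, q=True, k=False, z=True

Verification: With this assignment, all 24 clauses evaluate to true.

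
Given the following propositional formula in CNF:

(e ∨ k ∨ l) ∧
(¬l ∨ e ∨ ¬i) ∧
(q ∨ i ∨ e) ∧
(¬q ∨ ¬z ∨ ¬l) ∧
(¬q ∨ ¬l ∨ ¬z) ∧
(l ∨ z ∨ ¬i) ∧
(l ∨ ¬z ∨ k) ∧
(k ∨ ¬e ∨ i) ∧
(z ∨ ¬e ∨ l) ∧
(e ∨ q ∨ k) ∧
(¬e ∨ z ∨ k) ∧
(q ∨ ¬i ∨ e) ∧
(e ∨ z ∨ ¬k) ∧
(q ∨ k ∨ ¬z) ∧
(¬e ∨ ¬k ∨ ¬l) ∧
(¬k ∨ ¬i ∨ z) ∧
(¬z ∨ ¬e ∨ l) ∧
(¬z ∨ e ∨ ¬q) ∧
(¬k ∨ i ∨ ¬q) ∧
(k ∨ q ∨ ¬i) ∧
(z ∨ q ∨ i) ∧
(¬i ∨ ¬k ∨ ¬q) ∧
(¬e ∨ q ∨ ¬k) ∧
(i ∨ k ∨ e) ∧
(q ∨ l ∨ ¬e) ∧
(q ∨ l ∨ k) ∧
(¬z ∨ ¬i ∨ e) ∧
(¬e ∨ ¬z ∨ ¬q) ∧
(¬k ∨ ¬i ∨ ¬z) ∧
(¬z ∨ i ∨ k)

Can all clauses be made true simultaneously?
No

No, the formula is not satisfiable.

No assignment of truth values to the variables can make all 30 clauses true simultaneously.

The formula is UNSAT (unsatisfiable).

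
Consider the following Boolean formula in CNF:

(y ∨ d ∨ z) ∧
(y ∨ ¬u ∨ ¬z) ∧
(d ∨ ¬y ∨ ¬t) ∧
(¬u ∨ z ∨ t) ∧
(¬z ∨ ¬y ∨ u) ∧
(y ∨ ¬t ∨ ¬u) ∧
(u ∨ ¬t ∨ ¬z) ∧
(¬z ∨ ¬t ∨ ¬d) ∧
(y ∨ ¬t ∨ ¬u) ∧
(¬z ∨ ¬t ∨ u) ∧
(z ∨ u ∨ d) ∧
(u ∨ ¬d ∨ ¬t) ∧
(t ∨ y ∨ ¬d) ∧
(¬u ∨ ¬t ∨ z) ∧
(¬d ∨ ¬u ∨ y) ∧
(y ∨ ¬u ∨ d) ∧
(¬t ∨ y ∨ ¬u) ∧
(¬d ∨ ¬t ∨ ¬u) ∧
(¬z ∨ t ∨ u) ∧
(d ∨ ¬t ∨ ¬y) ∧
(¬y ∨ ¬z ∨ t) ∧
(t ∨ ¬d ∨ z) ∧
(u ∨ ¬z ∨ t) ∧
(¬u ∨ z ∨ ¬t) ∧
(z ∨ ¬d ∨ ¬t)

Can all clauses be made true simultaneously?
No

No, the formula is not satisfiable.

No assignment of truth values to the variables can make all 25 clauses true simultaneously.

The formula is UNSAT (unsatisfiable).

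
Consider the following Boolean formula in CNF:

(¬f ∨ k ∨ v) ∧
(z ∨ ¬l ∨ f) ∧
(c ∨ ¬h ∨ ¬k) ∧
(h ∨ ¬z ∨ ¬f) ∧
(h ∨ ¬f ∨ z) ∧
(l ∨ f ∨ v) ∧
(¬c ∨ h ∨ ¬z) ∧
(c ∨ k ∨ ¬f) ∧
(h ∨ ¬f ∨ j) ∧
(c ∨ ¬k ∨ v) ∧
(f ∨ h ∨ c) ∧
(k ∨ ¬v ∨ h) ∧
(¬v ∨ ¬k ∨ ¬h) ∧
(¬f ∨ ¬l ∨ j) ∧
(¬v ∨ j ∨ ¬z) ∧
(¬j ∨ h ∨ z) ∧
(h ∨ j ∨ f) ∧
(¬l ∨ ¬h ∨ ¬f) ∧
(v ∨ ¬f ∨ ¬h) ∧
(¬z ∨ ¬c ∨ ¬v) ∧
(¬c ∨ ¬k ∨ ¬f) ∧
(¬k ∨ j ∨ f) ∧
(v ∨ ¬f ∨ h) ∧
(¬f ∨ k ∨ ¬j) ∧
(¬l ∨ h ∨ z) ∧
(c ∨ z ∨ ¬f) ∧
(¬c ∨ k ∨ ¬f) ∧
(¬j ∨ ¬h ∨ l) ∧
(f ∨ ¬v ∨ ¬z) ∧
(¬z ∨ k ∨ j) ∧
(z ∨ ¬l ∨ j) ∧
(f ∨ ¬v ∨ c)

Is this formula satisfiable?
Yes

Yes, the formula is satisfiable.

One satisfying assignment is: z=True, k=False, j=True, l=True, f=False, c=False, v=False, h=True

Verification: With this assignment, all 32 clauses evaluate to true.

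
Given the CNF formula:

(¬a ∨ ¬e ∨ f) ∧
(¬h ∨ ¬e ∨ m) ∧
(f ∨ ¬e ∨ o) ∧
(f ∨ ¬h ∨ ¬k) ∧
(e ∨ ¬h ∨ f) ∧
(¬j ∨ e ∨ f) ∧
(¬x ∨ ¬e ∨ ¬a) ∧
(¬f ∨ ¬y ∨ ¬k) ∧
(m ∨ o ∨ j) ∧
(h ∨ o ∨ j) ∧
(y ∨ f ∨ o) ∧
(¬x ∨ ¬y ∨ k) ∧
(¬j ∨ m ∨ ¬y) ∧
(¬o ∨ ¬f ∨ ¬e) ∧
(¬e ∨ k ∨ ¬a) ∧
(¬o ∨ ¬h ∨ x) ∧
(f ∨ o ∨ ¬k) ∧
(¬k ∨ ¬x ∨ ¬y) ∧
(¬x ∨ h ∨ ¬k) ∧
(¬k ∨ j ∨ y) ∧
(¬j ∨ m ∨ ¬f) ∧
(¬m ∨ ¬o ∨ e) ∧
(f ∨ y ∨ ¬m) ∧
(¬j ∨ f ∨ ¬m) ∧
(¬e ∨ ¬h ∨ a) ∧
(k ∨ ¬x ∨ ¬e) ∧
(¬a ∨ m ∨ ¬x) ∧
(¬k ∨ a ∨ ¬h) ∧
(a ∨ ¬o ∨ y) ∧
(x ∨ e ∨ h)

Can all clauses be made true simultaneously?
Yes

Yes, the formula is satisfiable.

One satisfying assignment is: j=False, x=False, h=True, m=True, k=False, o=False, y=False, a=False, e=False, f=True

Verification: With this assignment, all 30 clauses evaluate to true.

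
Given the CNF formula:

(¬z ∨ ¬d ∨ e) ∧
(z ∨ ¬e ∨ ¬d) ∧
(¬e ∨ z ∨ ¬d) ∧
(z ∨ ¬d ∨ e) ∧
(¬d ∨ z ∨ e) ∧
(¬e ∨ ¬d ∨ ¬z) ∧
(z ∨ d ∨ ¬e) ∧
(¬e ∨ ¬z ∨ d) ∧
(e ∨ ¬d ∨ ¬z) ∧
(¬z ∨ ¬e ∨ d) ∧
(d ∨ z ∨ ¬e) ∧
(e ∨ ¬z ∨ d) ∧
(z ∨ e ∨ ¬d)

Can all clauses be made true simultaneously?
Yes

Yes, the formula is satisfiable.

One satisfying assignment is: d=False, e=False, z=False

Verification: With this assignment, all 13 clauses evaluate to true.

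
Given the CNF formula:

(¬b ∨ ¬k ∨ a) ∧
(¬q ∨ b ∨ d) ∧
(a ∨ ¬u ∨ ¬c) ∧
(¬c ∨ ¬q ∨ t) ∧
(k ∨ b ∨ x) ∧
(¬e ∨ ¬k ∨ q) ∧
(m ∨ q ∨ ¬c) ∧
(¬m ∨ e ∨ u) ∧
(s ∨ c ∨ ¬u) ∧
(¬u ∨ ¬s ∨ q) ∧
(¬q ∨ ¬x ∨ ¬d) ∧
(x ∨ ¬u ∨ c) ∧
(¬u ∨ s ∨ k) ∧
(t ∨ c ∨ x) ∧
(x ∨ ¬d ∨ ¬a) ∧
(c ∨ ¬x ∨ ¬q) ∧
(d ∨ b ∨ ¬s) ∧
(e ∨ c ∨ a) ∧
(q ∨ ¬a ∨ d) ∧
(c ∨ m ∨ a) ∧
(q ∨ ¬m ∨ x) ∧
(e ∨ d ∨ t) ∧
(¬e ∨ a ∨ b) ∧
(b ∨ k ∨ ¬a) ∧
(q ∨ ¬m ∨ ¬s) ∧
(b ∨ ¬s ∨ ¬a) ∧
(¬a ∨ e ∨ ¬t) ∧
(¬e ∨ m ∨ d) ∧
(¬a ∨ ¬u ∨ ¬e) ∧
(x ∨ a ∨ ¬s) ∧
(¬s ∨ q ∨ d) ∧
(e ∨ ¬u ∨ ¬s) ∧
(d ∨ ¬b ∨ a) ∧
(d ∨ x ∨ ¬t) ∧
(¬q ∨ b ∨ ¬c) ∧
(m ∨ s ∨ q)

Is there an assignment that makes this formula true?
Yes

Yes, the formula is satisfiable.

One satisfying assignment is: u=False, d=True, k=False, b=True, x=False, t=True, c=True, s=False, e=False, q=True, a=False, m=False

Verification: With this assignment, all 36 clauses evaluate to true.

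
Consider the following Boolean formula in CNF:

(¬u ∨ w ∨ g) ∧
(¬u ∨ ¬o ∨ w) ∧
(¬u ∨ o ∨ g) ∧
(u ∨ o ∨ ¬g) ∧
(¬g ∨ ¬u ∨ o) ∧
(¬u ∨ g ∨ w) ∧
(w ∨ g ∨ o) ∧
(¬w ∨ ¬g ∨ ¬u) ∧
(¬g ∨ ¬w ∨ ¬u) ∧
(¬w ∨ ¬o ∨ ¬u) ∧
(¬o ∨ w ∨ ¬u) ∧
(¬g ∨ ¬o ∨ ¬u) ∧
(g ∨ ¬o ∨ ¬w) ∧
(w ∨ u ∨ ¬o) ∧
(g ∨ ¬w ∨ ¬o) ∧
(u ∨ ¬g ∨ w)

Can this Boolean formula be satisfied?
Yes

Yes, the formula is satisfiable.

One satisfying assignment is: u=False, w=True, o=False, g=False

Verification: With this assignment, all 16 clauses evaluate to true.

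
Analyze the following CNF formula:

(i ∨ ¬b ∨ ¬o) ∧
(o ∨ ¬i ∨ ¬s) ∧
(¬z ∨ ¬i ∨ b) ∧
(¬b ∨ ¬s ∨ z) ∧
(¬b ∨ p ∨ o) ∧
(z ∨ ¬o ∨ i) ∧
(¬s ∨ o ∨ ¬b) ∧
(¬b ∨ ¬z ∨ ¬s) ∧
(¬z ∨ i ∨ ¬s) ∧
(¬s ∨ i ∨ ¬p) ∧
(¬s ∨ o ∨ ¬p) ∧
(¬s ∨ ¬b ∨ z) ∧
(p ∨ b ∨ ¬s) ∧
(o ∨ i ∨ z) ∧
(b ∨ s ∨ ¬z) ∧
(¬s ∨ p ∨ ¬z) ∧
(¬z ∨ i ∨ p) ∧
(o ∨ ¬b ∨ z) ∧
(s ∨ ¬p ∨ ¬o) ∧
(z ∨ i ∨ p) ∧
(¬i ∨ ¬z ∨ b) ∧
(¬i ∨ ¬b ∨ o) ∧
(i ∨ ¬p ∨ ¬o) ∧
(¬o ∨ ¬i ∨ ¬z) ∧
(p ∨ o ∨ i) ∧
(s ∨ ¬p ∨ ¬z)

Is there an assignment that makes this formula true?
Yes

Yes, the formula is satisfiable.

One satisfying assignment is: s=False, o=False, p=False, i=True, b=False, z=False

Verification: With this assignment, all 26 clauses evaluate to true.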